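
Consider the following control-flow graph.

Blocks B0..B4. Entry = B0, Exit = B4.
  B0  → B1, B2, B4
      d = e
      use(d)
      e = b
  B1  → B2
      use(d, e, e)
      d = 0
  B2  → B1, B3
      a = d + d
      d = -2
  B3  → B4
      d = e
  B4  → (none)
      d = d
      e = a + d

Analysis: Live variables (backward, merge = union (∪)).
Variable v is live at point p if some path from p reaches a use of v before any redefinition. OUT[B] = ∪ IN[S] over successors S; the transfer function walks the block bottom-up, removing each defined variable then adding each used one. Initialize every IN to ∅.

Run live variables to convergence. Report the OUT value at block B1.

Fixpoint table:
  B0:   IN={a, b, e}   OUT={a, d, e}
  B1:   IN={d, e}   OUT={d, e}
  B2:   IN={d, e}   OUT={a, d, e}
  B3:   IN={a, e}   OUT={a, d}
  B4:   IN={a, d}   OUT={}

Merge at B1: OUT[B1] = IN[B2] = {d, e}

Answer: {d, e}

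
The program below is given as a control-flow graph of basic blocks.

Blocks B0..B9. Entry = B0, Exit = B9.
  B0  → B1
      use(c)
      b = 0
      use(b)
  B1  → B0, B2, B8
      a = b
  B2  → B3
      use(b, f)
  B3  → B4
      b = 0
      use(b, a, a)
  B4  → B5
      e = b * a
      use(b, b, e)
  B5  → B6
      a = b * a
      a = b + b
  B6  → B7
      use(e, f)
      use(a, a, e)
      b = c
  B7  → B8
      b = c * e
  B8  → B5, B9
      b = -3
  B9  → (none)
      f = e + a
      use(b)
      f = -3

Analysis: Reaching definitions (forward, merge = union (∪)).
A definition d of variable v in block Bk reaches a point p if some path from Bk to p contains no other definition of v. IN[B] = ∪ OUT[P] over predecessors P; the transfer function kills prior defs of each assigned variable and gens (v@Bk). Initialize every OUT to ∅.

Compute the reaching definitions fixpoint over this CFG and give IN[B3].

Answer: {a@B1, b@B0}

Trace:
Per-block solution:
  B0:  IN={a@B1, b@B0}  OUT={a@B1, b@B0}
  B1:  IN={a@B1, b@B0}  OUT={a@B1, b@B0}
  B2:  IN={a@B1, b@B0}  OUT={a@B1, b@B0}
  B3:  IN={a@B1, b@B0}  OUT={a@B1, b@B3}
  B4:  IN={a@B1, b@B3}  OUT={a@B1, b@B3, e@B4}
  B5:  IN={a@B1, a@B5, b@B3, b@B8, e@B4}  OUT={a@B5, b@B3, b@B8, e@B4}
  B6:  IN={a@B5, b@B3, b@B8, e@B4}  OUT={a@B5, b@B6, e@B4}
  B7:  IN={a@B5, b@B6, e@B4}  OUT={a@B5, b@B7, e@B4}
  B8:  IN={a@B1, a@B5, b@B0, b@B7, e@B4}  OUT={a@B1, a@B5, b@B8, e@B4}
  B9:  IN={a@B1, a@B5, b@B8, e@B4}  OUT={a@B1, a@B5, b@B8, e@B4, f@B9}

Merge at B3: IN[B3] = OUT[B2] = {a@B1, b@B0}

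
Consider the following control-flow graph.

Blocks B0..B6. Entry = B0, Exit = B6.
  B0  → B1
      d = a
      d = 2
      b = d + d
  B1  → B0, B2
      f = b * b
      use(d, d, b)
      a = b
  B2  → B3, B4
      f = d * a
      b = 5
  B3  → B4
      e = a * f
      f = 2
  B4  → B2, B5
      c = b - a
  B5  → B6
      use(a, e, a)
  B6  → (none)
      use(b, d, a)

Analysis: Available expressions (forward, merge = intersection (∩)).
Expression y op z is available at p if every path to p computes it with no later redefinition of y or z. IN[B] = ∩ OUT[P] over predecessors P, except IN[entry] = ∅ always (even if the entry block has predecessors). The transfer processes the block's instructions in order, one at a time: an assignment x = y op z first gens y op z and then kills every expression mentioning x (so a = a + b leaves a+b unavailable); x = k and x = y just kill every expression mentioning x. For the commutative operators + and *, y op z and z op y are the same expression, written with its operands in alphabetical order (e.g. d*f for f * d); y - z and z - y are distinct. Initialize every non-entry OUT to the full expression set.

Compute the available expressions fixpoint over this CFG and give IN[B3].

Converged values:
  B0:  IN={}  OUT={d+d}
  B1:  IN={d+d}  OUT={b*b, d+d}
  B2:  IN={d+d}  OUT={a*d, d+d}
  B3:  IN={a*d, d+d}  OUT={a*d, d+d}
  B4:  IN={a*d, d+d}  OUT={a*d, b-a, d+d}
  B5:  IN={a*d, b-a, d+d}  OUT={a*d, b-a, d+d}
  B6:  IN={a*d, b-a, d+d}  OUT={a*d, b-a, d+d}

Merge at B3: IN[B3] = OUT[B2] = {a*d, d+d}

Answer: {a*d, d+d}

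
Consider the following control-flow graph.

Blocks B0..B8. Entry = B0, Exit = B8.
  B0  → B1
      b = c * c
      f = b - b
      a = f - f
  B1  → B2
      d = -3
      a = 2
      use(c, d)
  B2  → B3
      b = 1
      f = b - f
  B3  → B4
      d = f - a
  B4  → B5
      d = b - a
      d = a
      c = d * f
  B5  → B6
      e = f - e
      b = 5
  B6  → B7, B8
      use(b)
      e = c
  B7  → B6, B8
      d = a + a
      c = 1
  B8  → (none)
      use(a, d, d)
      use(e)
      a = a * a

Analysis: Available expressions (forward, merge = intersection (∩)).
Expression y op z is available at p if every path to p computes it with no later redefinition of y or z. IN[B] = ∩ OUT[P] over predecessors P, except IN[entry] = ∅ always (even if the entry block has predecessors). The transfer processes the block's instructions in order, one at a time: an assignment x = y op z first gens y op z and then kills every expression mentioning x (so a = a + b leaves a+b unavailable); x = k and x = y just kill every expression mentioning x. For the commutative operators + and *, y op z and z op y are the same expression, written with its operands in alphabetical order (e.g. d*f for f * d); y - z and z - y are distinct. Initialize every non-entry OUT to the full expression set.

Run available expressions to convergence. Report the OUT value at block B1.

Answer: {b-b, c*c, f-f}

Derivation:
Converged values:
  B0:   IN={}   OUT={b-b, c*c, f-f}
  B1:   IN={b-b, c*c, f-f}   OUT={b-b, c*c, f-f}
  B2:   IN={b-b, c*c, f-f}   OUT={c*c}
  B3:   IN={c*c}   OUT={c*c, f-a}
  B4:   IN={c*c, f-a}   OUT={b-a, d*f, f-a}
  B5:   IN={b-a, d*f, f-a}   OUT={d*f, f-a}
  B6:   IN={f-a}   OUT={f-a}
  B7:   IN={f-a}   OUT={a+a, f-a}
  B8:   IN={f-a}   OUT={}

Merge at B1: IN[B1] = OUT[B0] = {b-b, c*c, f-f}
Applying B1's transfer function to that IN value gives OUT[B1] (row B1 above).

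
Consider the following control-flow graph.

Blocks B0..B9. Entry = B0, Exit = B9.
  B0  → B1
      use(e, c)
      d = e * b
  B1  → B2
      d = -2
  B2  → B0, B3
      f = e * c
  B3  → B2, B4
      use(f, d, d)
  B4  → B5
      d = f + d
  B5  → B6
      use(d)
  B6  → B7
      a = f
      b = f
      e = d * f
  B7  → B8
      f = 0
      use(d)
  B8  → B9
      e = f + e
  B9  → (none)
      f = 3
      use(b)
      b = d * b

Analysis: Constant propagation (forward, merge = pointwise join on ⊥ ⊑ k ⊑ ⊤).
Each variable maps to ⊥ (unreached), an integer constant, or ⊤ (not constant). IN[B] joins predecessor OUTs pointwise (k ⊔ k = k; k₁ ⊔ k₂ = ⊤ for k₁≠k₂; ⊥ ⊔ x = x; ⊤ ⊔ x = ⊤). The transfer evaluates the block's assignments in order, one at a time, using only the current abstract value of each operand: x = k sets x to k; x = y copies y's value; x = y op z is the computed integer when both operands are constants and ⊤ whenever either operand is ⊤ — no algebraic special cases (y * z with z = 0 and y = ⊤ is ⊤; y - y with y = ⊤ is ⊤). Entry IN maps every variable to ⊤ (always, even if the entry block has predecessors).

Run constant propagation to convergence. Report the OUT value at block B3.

Converged values:
  B0:   IN=(all ⊤)   OUT=(all ⊤)
  B1:   IN=(all ⊤)   OUT={d:-2; rest ⊤}
  B2:   IN={d:-2; rest ⊤}   OUT={d:-2; rest ⊤}
  B3:   IN={d:-2; rest ⊤}   OUT={d:-2; rest ⊤}
  B4:   IN={d:-2; rest ⊤}   OUT=(all ⊤)
  B5:   IN=(all ⊤)   OUT=(all ⊤)
  B6:   IN=(all ⊤)   OUT=(all ⊤)
  B7:   IN=(all ⊤)   OUT={f:0; rest ⊤}
  B8:   IN={f:0; rest ⊤}   OUT={f:0; rest ⊤}
  B9:   IN={f:0; rest ⊤}   OUT={f:3; rest ⊤}

Merge at B3: IN[B3] = OUT[B2] = {a: ⊤, b: ⊤, c: ⊤, d: -2, e: ⊤, f: ⊤}
Applying B3's transfer function to that IN value gives OUT[B3] (row B3 above).

Answer: {a: ⊤, b: ⊤, c: ⊤, d: -2, e: ⊤, f: ⊤}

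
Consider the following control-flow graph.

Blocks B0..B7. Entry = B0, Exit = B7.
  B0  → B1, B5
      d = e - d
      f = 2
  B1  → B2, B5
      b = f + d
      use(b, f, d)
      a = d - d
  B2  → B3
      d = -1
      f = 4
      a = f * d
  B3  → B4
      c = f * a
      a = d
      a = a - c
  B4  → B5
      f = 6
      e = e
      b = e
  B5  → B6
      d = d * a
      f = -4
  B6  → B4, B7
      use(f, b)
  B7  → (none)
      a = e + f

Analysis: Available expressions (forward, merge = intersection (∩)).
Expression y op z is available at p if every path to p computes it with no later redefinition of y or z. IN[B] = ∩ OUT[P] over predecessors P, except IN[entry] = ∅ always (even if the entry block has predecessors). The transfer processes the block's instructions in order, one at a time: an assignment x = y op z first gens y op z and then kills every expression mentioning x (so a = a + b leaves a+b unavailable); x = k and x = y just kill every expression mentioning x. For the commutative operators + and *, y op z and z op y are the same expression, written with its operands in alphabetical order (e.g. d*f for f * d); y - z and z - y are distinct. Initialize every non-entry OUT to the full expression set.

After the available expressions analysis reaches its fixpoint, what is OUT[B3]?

Converged values:
  B0:  IN={}  OUT={}
  B1:  IN={}  OUT={d+f, d-d}
  B2:  IN={d+f, d-d}  OUT={d*f}
  B3:  IN={d*f}  OUT={d*f}
  B4:  IN={}  OUT={}
  B5:  IN={}  OUT={}
  B6:  IN={}  OUT={}
  B7:  IN={}  OUT={e+f}

Merge at B3: IN[B3] = OUT[B2] = {d*f}
Applying B3's transfer function to that IN value gives OUT[B3] (row B3 above).

Answer: {d*f}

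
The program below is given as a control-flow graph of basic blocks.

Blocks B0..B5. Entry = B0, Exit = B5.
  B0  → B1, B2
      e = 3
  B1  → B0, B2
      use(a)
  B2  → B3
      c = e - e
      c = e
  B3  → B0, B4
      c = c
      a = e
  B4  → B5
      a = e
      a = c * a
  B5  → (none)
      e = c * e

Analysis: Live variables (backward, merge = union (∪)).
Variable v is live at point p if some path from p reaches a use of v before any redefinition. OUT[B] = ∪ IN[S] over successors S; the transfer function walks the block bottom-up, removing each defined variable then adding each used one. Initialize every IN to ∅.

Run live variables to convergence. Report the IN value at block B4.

Converged values:
  B0:   IN={a}   OUT={a, e}
  B1:   IN={a, e}   OUT={a, e}
  B2:   IN={e}   OUT={c, e}
  B3:   IN={c, e}   OUT={a, c, e}
  B4:   IN={c, e}   OUT={c, e}
  B5:   IN={c, e}   OUT={}

Merge at B4: OUT[B4] = IN[B5] = {c, e}
Applying B4's transfer function to that OUT value gives IN[B4] (row B4 above).

Answer: {c, e}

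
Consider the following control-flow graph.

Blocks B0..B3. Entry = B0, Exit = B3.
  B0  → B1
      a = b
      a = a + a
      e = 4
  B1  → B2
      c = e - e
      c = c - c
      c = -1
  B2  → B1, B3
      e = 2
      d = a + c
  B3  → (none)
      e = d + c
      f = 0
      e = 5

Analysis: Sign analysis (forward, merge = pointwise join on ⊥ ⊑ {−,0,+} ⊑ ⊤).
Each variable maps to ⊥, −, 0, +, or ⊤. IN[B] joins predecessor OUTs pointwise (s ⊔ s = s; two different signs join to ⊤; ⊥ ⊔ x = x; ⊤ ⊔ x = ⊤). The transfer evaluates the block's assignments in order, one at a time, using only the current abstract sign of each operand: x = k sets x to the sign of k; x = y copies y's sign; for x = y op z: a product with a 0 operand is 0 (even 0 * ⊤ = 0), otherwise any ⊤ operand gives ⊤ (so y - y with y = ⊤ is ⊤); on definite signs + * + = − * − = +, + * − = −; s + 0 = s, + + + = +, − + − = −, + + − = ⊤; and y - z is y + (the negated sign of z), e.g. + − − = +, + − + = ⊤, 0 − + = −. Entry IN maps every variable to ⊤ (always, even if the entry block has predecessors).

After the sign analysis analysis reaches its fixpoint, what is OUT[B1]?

Answer: {a: ⊤, b: ⊤, c: -, d: ⊤, e: +, f: ⊤}

Derivation:
Fixpoint table:
  B0:  IN=(all ⊤)  OUT={e:+; rest ⊤}
  B1:  IN={e:+; rest ⊤}  OUT={c:-, e:+; rest ⊤}
  B2:  IN={c:-, e:+; rest ⊤}  OUT={c:-, e:+; rest ⊤}
  B3:  IN={c:-, e:+; rest ⊤}  OUT={c:-, e:+, f:0; rest ⊤}

Merge at B1: IN[B1] = OUT[B0] ⊔ OUT[B2] = {a: ⊤, b: ⊤, c: ⊤, d: ⊤, e: +, f: ⊤}
Applying B1's transfer function to that IN value gives OUT[B1] (row B1 above).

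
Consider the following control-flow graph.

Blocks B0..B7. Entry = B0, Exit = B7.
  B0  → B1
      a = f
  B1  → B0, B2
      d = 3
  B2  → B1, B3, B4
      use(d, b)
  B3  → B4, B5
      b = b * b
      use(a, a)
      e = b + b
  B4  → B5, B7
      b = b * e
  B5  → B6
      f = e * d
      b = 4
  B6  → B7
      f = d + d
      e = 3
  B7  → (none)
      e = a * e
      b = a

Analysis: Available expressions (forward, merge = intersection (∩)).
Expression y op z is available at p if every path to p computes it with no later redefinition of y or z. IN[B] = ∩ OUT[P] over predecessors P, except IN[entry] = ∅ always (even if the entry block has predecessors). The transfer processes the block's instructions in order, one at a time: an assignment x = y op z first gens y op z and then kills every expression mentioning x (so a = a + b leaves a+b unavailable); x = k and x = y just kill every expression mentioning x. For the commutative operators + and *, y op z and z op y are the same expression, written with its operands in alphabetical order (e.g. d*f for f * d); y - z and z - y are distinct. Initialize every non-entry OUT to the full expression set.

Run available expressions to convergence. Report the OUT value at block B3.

Answer: {b+b}

Derivation:
Per-block solution:
  B0:   IN={}   OUT={}
  B1:   IN={}   OUT={}
  B2:   IN={}   OUT={}
  B3:   IN={}   OUT={b+b}
  B4:   IN={}   OUT={}
  B5:   IN={}   OUT={d*e}
  B6:   IN={d*e}   OUT={d+d}
  B7:   IN={}   OUT={}

Merge at B3: IN[B3] = OUT[B2] = {}
Applying B3's transfer function to that IN value gives OUT[B3] (row B3 above).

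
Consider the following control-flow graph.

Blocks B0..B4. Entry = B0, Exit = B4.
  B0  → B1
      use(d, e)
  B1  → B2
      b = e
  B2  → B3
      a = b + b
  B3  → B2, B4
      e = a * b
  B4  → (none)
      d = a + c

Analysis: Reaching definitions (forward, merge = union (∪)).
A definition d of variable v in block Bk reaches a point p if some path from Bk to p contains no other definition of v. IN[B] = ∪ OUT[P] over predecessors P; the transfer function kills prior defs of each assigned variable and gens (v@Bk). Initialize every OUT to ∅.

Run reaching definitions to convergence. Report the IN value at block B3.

Answer: {a@B2, b@B1, e@B3}

Trace:
Fixpoint table:
  B0: | IN={} | OUT={}
  B1: | IN={} | OUT={b@B1}
  B2: | IN={a@B2, b@B1, e@B3} | OUT={a@B2, b@B1, e@B3}
  B3: | IN={a@B2, b@B1, e@B3} | OUT={a@B2, b@B1, e@B3}
  B4: | IN={a@B2, b@B1, e@B3} | OUT={a@B2, b@B1, d@B4, e@B3}

Merge at B3: IN[B3] = OUT[B2] = {a@B2, b@B1, e@B3}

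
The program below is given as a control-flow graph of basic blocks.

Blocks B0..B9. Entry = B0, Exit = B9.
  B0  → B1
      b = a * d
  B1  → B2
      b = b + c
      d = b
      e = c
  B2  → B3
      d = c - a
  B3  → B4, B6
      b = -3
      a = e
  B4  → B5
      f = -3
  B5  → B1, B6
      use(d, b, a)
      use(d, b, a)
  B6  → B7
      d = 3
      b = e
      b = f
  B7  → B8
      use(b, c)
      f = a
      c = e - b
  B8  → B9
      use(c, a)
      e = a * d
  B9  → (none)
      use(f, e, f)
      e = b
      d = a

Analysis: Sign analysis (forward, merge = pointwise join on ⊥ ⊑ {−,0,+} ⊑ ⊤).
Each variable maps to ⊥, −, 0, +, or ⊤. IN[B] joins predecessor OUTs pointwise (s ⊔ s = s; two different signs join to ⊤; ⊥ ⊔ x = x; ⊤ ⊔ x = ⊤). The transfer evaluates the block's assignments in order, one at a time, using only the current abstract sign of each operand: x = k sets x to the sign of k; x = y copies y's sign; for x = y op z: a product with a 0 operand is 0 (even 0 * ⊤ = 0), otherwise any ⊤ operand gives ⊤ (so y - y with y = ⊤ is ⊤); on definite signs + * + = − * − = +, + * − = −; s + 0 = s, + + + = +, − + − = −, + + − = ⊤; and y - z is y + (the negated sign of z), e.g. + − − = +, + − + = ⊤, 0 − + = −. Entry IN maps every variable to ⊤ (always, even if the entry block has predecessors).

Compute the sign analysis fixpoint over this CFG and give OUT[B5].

Per-block solution:
  B0:  IN=(all ⊤)  OUT=(all ⊤)
  B1:  IN=(all ⊤)  OUT=(all ⊤)
  B2:  IN=(all ⊤)  OUT=(all ⊤)
  B3:  IN=(all ⊤)  OUT={b:-; rest ⊤}
  B4:  IN={b:-; rest ⊤}  OUT={b:-, f:-; rest ⊤}
  B5:  IN={b:-, f:-; rest ⊤}  OUT={b:-, f:-; rest ⊤}
  B6:  IN={b:-; rest ⊤}  OUT={d:+; rest ⊤}
  B7:  IN={d:+; rest ⊤}  OUT={d:+; rest ⊤}
  B8:  IN={d:+; rest ⊤}  OUT={d:+; rest ⊤}
  B9:  IN={d:+; rest ⊤}  OUT=(all ⊤)

Merge at B5: IN[B5] = OUT[B4] = {a: ⊤, b: -, c: ⊤, d: ⊤, e: ⊤, f: -}
Applying B5's transfer function to that IN value gives OUT[B5] (row B5 above).

Answer: {a: ⊤, b: -, c: ⊤, d: ⊤, e: ⊤, f: -}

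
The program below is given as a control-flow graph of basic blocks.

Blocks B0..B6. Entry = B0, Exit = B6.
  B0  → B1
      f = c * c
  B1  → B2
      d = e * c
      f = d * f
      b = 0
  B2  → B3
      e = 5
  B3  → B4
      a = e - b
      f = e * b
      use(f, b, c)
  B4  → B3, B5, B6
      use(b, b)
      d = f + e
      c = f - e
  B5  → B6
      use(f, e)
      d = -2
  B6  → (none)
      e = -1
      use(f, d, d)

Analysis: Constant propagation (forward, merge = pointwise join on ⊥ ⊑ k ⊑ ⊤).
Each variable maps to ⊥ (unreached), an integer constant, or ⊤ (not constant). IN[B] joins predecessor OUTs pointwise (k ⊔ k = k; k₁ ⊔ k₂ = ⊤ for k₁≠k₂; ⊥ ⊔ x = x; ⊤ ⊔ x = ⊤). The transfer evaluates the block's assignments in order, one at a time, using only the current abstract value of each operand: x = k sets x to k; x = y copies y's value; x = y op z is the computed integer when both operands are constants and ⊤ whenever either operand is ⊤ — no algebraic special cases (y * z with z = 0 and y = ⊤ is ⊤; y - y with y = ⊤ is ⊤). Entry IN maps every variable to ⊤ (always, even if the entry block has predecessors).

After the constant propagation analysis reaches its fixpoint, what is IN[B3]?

Answer: {a: ⊤, b: 0, c: ⊤, d: ⊤, e: 5, f: ⊤}

Trace:
Per-block solution:
  B0:  IN=(all ⊤)  OUT=(all ⊤)
  B1:  IN=(all ⊤)  OUT={b:0; rest ⊤}
  B2:  IN={b:0; rest ⊤}  OUT={b:0, e:5; rest ⊤}
  B3:  IN={b:0, e:5; rest ⊤}  OUT={a:5, b:0, e:5, f:0; rest ⊤}
  B4:  IN={a:5, b:0, e:5, f:0; rest ⊤}  OUT={a:5, b:0, c:-5, d:5, e:5, f:0; rest ⊤}
  B5:  IN={a:5, b:0, c:-5, d:5, e:5, f:0; rest ⊤}  OUT={a:5, b:0, c:-5, d:-2, e:5, f:0; rest ⊤}
  B6:  IN={a:5, b:0, c:-5, e:5, f:0; rest ⊤}  OUT={a:5, b:0, c:-5, e:-1, f:0; rest ⊤}

Merge at B3: IN[B3] = OUT[B2] ⊔ OUT[B4] = {a: ⊤, b: 0, c: ⊤, d: ⊤, e: 5, f: ⊤}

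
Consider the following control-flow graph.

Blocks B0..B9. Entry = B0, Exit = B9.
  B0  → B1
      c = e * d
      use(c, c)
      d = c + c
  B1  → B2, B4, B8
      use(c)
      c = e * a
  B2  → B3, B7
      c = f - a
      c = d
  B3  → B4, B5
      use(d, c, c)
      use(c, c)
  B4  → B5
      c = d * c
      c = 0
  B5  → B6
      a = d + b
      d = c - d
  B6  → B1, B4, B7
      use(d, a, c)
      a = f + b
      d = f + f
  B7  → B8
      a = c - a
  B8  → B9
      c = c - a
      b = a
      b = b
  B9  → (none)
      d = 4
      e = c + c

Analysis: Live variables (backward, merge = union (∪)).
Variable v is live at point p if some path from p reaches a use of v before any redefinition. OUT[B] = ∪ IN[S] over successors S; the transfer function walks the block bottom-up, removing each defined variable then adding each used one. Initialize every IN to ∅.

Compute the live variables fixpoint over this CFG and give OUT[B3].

Answer: {b, c, d, e, f}

Working:
Per-block solution:
  B0: | IN={a, b, d, e, f} | OUT={a, b, c, d, e, f}
  B1: | IN={a, b, c, d, e, f} | OUT={a, b, c, d, e, f}
  B2: | IN={a, b, d, e, f} | OUT={a, b, c, d, e, f}
  B3: | IN={b, c, d, e, f} | OUT={b, c, d, e, f}
  B4: | IN={b, c, d, e, f} | OUT={b, c, d, e, f}
  B5: | IN={b, c, d, e, f} | OUT={a, b, c, d, e, f}
  B6: | IN={a, b, c, d, e, f} | OUT={a, b, c, d, e, f}
  B7: | IN={a, c} | OUT={a, c}
  B8: | IN={a, c} | OUT={c}
  B9: | IN={c} | OUT={}

Merge at B3: OUT[B3] = IN[B4] ⊔ IN[B5] = {b, c, d, e, f}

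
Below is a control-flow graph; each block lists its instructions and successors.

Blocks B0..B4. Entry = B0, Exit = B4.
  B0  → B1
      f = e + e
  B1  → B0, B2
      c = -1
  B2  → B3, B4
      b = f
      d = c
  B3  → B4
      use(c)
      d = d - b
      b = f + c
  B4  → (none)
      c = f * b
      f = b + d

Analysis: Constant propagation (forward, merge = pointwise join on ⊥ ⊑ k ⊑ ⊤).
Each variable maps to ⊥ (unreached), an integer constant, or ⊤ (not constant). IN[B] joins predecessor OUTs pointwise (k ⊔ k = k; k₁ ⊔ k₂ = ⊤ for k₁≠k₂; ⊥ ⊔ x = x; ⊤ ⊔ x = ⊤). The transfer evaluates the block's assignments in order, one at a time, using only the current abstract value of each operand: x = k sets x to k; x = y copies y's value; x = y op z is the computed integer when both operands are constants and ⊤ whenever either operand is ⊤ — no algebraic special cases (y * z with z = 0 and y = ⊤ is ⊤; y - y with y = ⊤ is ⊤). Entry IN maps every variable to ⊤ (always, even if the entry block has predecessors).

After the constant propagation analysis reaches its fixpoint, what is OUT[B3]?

Per-block solution:
  B0:  IN=(all ⊤)  OUT=(all ⊤)
  B1:  IN=(all ⊤)  OUT={c:-1; rest ⊤}
  B2:  IN={c:-1; rest ⊤}  OUT={c:-1, d:-1; rest ⊤}
  B3:  IN={c:-1, d:-1; rest ⊤}  OUT={c:-1; rest ⊤}
  B4:  IN={c:-1; rest ⊤}  OUT=(all ⊤)

Merge at B3: IN[B3] = OUT[B2] = {a: ⊤, b: ⊤, c: -1, d: -1, e: ⊤, f: ⊤}
Applying B3's transfer function to that IN value gives OUT[B3] (row B3 above).

Answer: {a: ⊤, b: ⊤, c: -1, d: ⊤, e: ⊤, f: ⊤}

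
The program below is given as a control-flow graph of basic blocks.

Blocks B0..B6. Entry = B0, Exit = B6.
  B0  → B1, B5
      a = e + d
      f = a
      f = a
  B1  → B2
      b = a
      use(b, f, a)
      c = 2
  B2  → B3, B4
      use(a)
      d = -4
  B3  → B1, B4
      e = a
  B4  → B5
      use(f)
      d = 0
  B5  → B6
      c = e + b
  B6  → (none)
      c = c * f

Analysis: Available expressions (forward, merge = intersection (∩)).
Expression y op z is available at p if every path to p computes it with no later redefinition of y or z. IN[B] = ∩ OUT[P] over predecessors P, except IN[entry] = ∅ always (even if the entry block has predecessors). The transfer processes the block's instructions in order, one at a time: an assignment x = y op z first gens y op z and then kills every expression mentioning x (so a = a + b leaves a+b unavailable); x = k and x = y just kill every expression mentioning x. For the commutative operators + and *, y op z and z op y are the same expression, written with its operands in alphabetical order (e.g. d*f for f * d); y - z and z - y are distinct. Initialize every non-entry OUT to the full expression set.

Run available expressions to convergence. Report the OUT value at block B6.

Answer: {b+e}

Derivation:
Fixpoint table:
  B0:  IN={}  OUT={d+e}
  B1:  IN={}  OUT={}
  B2:  IN={}  OUT={}
  B3:  IN={}  OUT={}
  B4:  IN={}  OUT={}
  B5:  IN={}  OUT={b+e}
  B6:  IN={b+e}  OUT={b+e}

Merge at B6: IN[B6] = OUT[B5] = {b+e}
Applying B6's transfer function to that IN value gives OUT[B6] (row B6 above).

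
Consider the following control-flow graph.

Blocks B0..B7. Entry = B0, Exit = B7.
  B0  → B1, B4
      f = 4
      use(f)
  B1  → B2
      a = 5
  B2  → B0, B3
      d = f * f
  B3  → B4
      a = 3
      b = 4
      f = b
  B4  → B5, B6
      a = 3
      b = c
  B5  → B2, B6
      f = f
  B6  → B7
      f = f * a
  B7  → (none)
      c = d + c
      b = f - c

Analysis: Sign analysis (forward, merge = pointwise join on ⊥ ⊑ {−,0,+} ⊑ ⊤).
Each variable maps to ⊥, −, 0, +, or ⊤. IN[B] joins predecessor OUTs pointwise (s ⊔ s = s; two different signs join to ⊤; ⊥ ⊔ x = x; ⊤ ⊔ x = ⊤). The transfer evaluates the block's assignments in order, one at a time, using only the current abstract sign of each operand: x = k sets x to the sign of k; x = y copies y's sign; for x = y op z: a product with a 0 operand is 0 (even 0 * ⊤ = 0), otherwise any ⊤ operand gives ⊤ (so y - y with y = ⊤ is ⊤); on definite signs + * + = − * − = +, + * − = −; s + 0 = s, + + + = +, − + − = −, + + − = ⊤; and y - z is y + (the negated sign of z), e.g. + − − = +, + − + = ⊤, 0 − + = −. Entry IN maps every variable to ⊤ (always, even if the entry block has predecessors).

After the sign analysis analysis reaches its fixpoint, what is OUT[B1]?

Fixpoint table:
  B0:   IN=(all ⊤)   OUT={f:+; rest ⊤}
  B1:   IN={f:+; rest ⊤}   OUT={a:+, f:+; rest ⊤}
  B2:   IN={a:+, f:+; rest ⊤}   OUT={a:+, d:+, f:+; rest ⊤}
  B3:   IN={a:+, d:+, f:+; rest ⊤}   OUT={a:+, b:+, d:+, f:+; rest ⊤}
  B4:   IN={f:+; rest ⊤}   OUT={a:+, f:+; rest ⊤}
  B5:   IN={a:+, f:+; rest ⊤}   OUT={a:+, f:+; rest ⊤}
  B6:   IN={a:+, f:+; rest ⊤}   OUT={a:+, f:+; rest ⊤}
  B7:   IN={a:+, f:+; rest ⊤}   OUT={a:+, f:+; rest ⊤}

Merge at B1: IN[B1] = OUT[B0] = {a: ⊤, b: ⊤, c: ⊤, d: ⊤, e: ⊤, f: +}
Applying B1's transfer function to that IN value gives OUT[B1] (row B1 above).

Answer: {a: +, b: ⊤, c: ⊤, d: ⊤, e: ⊤, f: +}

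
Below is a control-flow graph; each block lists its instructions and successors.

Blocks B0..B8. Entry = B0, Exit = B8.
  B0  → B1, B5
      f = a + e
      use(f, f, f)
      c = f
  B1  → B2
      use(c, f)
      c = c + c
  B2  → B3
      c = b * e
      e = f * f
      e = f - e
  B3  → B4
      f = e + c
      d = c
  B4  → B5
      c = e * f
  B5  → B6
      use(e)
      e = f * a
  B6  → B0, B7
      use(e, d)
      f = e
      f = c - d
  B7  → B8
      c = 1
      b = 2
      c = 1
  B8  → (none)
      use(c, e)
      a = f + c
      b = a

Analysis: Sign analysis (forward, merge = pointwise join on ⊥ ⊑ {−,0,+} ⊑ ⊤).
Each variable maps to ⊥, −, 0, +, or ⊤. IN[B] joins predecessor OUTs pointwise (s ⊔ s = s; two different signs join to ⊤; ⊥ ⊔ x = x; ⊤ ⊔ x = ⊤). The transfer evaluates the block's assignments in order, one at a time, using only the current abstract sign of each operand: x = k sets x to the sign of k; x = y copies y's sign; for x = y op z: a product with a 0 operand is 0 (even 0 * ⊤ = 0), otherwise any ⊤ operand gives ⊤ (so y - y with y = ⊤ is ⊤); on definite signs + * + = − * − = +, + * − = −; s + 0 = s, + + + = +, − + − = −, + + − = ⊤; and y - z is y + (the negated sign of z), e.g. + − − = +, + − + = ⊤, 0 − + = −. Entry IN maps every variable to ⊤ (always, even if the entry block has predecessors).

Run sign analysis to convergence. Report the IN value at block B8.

Fixpoint table:
  B0: | IN=(all ⊤) | OUT=(all ⊤)
  B1: | IN=(all ⊤) | OUT=(all ⊤)
  B2: | IN=(all ⊤) | OUT=(all ⊤)
  B3: | IN=(all ⊤) | OUT=(all ⊤)
  B4: | IN=(all ⊤) | OUT=(all ⊤)
  B5: | IN=(all ⊤) | OUT=(all ⊤)
  B6: | IN=(all ⊤) | OUT=(all ⊤)
  B7: | IN=(all ⊤) | OUT={b:+, c:+; rest ⊤}
  B8: | IN={b:+, c:+; rest ⊤} | OUT={c:+; rest ⊤}

Merge at B8: IN[B8] = OUT[B7] = {a: ⊤, b: +, c: +, d: ⊤, e: ⊤, f: ⊤}

Answer: {a: ⊤, b: +, c: +, d: ⊤, e: ⊤, f: ⊤}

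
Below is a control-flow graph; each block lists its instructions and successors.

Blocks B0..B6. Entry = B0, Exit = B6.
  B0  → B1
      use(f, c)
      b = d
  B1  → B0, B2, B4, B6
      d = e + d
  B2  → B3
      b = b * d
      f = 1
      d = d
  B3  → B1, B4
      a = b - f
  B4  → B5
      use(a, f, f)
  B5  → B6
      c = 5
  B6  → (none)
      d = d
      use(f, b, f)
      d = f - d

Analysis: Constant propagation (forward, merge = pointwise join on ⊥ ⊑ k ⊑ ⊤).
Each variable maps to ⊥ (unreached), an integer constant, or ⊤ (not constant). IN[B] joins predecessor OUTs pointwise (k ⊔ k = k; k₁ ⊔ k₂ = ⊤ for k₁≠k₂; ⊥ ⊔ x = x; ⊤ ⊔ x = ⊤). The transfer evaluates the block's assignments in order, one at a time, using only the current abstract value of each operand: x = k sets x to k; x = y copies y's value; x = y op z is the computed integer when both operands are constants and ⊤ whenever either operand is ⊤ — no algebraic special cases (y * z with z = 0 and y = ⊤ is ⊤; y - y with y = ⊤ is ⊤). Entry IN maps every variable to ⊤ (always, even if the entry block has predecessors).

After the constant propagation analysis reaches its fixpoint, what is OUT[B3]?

Answer: {a: ⊤, b: ⊤, c: ⊤, d: ⊤, e: ⊤, f: 1}

Derivation:
Converged values:
  B0:  IN=(all ⊤)  OUT=(all ⊤)
  B1:  IN=(all ⊤)  OUT=(all ⊤)
  B2:  IN=(all ⊤)  OUT={f:1; rest ⊤}
  B3:  IN={f:1; rest ⊤}  OUT={f:1; rest ⊤}
  B4:  IN=(all ⊤)  OUT=(all ⊤)
  B5:  IN=(all ⊤)  OUT={c:5; rest ⊤}
  B6:  IN=(all ⊤)  OUT=(all ⊤)

Merge at B3: IN[B3] = OUT[B2] = {a: ⊤, b: ⊤, c: ⊤, d: ⊤, e: ⊤, f: 1}
Applying B3's transfer function to that IN value gives OUT[B3] (row B3 above).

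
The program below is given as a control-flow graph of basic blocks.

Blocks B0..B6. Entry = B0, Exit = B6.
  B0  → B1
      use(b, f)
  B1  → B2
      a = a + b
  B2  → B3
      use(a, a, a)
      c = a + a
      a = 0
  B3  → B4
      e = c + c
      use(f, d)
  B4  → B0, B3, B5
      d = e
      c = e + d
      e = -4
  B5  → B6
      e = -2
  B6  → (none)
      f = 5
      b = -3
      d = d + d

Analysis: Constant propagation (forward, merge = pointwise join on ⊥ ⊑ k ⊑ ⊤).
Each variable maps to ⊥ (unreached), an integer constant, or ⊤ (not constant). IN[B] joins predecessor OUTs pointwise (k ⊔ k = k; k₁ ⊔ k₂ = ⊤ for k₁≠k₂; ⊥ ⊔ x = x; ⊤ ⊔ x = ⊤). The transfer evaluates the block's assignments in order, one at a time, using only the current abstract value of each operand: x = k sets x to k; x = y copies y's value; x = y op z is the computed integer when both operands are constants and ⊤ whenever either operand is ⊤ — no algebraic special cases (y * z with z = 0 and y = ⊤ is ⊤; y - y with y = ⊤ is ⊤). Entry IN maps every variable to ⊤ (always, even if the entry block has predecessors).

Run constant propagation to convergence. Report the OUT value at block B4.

Per-block solution:
  B0: | IN=(all ⊤) | OUT=(all ⊤)
  B1: | IN=(all ⊤) | OUT=(all ⊤)
  B2: | IN=(all ⊤) | OUT={a:0; rest ⊤}
  B3: | IN={a:0; rest ⊤} | OUT={a:0; rest ⊤}
  B4: | IN={a:0; rest ⊤} | OUT={a:0, e:-4; rest ⊤}
  B5: | IN={a:0, e:-4; rest ⊤} | OUT={a:0, e:-2; rest ⊤}
  B6: | IN={a:0, e:-2; rest ⊤} | OUT={a:0, b:-3, e:-2, f:5; rest ⊤}

Merge at B4: IN[B4] = OUT[B3] = {a: 0, b: ⊤, c: ⊤, d: ⊤, e: ⊤, f: ⊤}
Applying B4's transfer function to that IN value gives OUT[B4] (row B4 above).

Answer: {a: 0, b: ⊤, c: ⊤, d: ⊤, e: -4, f: ⊤}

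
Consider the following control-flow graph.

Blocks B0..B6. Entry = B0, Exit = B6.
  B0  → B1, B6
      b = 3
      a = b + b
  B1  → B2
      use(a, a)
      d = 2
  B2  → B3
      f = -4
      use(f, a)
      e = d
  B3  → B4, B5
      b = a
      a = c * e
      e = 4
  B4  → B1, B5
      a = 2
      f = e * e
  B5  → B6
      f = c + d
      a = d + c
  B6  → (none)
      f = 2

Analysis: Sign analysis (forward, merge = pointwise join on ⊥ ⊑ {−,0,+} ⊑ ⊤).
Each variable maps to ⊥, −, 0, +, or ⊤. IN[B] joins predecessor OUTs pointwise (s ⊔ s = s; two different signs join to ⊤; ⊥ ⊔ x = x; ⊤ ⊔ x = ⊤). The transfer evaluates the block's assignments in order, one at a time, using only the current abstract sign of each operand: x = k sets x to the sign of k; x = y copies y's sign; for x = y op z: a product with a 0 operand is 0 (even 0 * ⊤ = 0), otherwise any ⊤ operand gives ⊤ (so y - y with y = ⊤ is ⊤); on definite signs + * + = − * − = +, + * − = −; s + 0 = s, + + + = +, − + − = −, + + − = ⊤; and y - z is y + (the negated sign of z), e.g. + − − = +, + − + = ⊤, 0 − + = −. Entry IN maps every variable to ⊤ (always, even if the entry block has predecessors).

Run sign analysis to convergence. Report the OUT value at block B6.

Answer: {a: ⊤, b: +, c: ⊤, d: ⊤, e: ⊤, f: +}

Derivation:
Converged values:
  B0: | IN=(all ⊤) | OUT={a:+, b:+; rest ⊤}
  B1: | IN={a:+, b:+; rest ⊤} | OUT={a:+, b:+, d:+; rest ⊤}
  B2: | IN={a:+, b:+, d:+; rest ⊤} | OUT={a:+, b:+, d:+, e:+, f:-; rest ⊤}
  B3: | IN={a:+, b:+, d:+, e:+, f:-; rest ⊤} | OUT={b:+, d:+, e:+, f:-; rest ⊤}
  B4: | IN={b:+, d:+, e:+, f:-; rest ⊤} | OUT={a:+, b:+, d:+, e:+, f:+; rest ⊤}
  B5: | IN={b:+, d:+, e:+; rest ⊤} | OUT={b:+, d:+, e:+; rest ⊤}
  B6: | IN={b:+; rest ⊤} | OUT={b:+, f:+; rest ⊤}

Merge at B6: IN[B6] = OUT[B0] ⊔ OUT[B5] = {a: ⊤, b: +, c: ⊤, d: ⊤, e: ⊤, f: ⊤}
Applying B6's transfer function to that IN value gives OUT[B6] (row B6 above).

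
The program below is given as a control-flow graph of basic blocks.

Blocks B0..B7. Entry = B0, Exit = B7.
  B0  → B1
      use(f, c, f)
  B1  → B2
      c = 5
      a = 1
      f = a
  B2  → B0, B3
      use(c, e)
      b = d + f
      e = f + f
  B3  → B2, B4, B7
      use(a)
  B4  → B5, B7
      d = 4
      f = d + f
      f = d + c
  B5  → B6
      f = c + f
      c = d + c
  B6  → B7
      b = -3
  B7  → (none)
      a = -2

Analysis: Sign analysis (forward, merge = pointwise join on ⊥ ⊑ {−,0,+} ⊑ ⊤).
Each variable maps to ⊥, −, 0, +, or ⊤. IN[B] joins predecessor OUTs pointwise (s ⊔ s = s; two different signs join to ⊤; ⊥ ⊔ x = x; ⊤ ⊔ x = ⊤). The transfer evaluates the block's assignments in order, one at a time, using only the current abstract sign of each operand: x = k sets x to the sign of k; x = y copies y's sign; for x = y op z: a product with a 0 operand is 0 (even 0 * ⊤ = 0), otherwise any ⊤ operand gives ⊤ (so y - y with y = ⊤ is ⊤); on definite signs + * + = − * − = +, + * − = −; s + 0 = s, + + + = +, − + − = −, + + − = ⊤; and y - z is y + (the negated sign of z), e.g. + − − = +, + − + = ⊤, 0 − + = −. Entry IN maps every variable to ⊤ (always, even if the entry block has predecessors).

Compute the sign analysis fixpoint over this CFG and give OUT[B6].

Converged values:
  B0:  IN=(all ⊤)  OUT=(all ⊤)
  B1:  IN=(all ⊤)  OUT={a:+, c:+, f:+; rest ⊤}
  B2:  IN={a:+, c:+, f:+; rest ⊤}  OUT={a:+, c:+, e:+, f:+; rest ⊤}
  B3:  IN={a:+, c:+, e:+, f:+; rest ⊤}  OUT={a:+, c:+, e:+, f:+; rest ⊤}
  B4:  IN={a:+, c:+, e:+, f:+; rest ⊤}  OUT={a:+, c:+, d:+, e:+, f:+; rest ⊤}
  B5:  IN={a:+, c:+, d:+, e:+, f:+; rest ⊤}  OUT={a:+, c:+, d:+, e:+, f:+; rest ⊤}
  B6:  IN={a:+, c:+, d:+, e:+, f:+; rest ⊤}  OUT={a:+, b:-, c:+, d:+, e:+, f:+; rest ⊤}
  B7:  IN={a:+, c:+, e:+, f:+; rest ⊤}  OUT={a:-, c:+, e:+, f:+; rest ⊤}

Merge at B6: IN[B6] = OUT[B5] = {a: +, b: ⊤, c: +, d: +, e: +, f: +}
Applying B6's transfer function to that IN value gives OUT[B6] (row B6 above).

Answer: {a: +, b: -, c: +, d: +, e: +, f: +}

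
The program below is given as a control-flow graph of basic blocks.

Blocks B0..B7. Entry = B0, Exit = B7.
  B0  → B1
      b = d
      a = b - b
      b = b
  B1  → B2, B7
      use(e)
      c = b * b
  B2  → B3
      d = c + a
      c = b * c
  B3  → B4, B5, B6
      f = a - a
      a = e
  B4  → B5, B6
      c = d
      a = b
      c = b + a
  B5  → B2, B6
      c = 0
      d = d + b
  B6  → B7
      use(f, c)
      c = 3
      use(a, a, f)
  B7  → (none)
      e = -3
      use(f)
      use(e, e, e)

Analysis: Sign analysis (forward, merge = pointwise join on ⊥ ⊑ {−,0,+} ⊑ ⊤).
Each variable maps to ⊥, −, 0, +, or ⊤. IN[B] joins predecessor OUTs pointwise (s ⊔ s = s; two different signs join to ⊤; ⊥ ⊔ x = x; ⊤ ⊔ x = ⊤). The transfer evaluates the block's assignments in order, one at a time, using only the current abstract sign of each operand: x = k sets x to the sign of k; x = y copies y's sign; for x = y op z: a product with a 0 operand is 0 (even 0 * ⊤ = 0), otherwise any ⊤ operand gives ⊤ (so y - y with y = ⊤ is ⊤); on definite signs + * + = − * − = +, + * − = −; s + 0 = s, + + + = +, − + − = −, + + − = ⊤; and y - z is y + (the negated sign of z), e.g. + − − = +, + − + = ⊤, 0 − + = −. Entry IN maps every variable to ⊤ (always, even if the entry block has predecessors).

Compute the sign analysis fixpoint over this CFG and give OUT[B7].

Converged values:
  B0:  IN=(all ⊤)  OUT=(all ⊤)
  B1:  IN=(all ⊤)  OUT=(all ⊤)
  B2:  IN=(all ⊤)  OUT=(all ⊤)
  B3:  IN=(all ⊤)  OUT=(all ⊤)
  B4:  IN=(all ⊤)  OUT=(all ⊤)
  B5:  IN=(all ⊤)  OUT={c:0; rest ⊤}
  B6:  IN=(all ⊤)  OUT={c:+; rest ⊤}
  B7:  IN=(all ⊤)  OUT={e:-; rest ⊤}

Merge at B7: IN[B7] = OUT[B1] ⊔ OUT[B6] = {a: ⊤, b: ⊤, c: ⊤, d: ⊤, e: ⊤, f: ⊤}
Applying B7's transfer function to that IN value gives OUT[B7] (row B7 above).

Answer: {a: ⊤, b: ⊤, c: ⊤, d: ⊤, e: -, f: ⊤}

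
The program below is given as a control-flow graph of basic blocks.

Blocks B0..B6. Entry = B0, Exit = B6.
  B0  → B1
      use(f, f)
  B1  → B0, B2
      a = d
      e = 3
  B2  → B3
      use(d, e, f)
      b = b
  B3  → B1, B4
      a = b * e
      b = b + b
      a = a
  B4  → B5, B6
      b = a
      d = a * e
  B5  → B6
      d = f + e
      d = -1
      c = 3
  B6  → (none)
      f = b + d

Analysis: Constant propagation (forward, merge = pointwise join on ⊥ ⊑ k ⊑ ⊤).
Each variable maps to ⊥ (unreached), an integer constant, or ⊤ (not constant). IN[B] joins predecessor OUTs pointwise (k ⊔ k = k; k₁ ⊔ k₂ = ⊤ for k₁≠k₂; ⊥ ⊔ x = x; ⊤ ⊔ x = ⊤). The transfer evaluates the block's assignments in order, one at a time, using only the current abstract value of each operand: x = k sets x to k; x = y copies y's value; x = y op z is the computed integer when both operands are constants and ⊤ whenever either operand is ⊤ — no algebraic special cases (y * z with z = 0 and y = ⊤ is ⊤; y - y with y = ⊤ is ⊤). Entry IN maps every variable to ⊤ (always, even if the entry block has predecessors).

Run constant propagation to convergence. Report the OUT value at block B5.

Answer: {a: ⊤, b: ⊤, c: 3, d: -1, e: 3, f: ⊤}

Working:
Per-block solution:
  B0:   IN=(all ⊤)   OUT=(all ⊤)
  B1:   IN=(all ⊤)   OUT={e:3; rest ⊤}
  B2:   IN={e:3; rest ⊤}   OUT={e:3; rest ⊤}
  B3:   IN={e:3; rest ⊤}   OUT={e:3; rest ⊤}
  B4:   IN={e:3; rest ⊤}   OUT={e:3; rest ⊤}
  B5:   IN={e:3; rest ⊤}   OUT={c:3, d:-1, e:3; rest ⊤}
  B6:   IN={e:3; rest ⊤}   OUT={e:3; rest ⊤}

Merge at B5: IN[B5] = OUT[B4] = {a: ⊤, b: ⊤, c: ⊤, d: ⊤, e: 3, f: ⊤}
Applying B5's transfer function to that IN value gives OUT[B5] (row B5 above).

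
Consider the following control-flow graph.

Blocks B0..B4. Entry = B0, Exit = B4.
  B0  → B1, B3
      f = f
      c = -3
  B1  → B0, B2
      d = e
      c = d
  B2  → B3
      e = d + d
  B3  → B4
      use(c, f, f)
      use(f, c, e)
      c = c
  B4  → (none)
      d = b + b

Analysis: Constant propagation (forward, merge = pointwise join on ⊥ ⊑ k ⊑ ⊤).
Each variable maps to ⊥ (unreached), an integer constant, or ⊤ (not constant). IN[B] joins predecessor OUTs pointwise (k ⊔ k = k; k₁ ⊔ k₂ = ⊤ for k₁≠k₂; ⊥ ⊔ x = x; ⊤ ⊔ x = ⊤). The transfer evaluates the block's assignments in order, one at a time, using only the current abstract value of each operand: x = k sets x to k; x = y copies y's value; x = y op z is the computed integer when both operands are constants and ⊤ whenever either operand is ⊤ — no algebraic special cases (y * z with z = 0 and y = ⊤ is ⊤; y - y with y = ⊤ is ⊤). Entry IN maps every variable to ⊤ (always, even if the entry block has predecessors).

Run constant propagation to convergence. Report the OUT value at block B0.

Answer: {a: ⊤, b: ⊤, c: -3, d: ⊤, e: ⊤, f: ⊤}

Derivation:
Per-block solution:
  B0:  IN=(all ⊤)  OUT={c:-3; rest ⊤}
  B1:  IN={c:-3; rest ⊤}  OUT=(all ⊤)
  B2:  IN=(all ⊤)  OUT=(all ⊤)
  B3:  IN=(all ⊤)  OUT=(all ⊤)
  B4:  IN=(all ⊤)  OUT=(all ⊤)

Merge at B0 (entry node, so the boundary value (all ⊤) is joined with the incoming edge(s)): IN[B0] = (all ⊤) ⊔ OUT[B1] = {a: ⊤, b: ⊤, c: ⊤, d: ⊤, e: ⊤, f: ⊤}
Applying B0's transfer function to that IN value gives OUT[B0] (row B0 above).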